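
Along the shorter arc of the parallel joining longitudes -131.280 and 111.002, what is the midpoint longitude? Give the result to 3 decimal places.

+169.861°

Signed shortest Δλ from -131.280° to +111.002° is -117.718°.
Midpoint longitude = -131.280° + (-117.718°)/2 = -131.280° − 58.859° = -190.139°.
Normalise into (−180°, 180°]: +169.861°.
(The naïve average (-131.280 + +111.002)/2 = -10.139° is on the wrong side of the globe.)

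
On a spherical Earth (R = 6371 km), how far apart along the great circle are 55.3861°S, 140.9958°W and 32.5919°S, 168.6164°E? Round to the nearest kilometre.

Δλ = 168.6164 − -140.9958 = 309.6122°; wrapped into (−180°, 180°]: -50.3878°.
Δφ = -32.5919 − -55.3861 = 22.7942°.
a = sin²(Δφ/2) + cos φ₁ · cos φ₂ · sin²(Δλ/2) = 0.125773.
c = 2·atan2(√a, √(1−a)) = 0.72507 rad → d = 6371·c ≈ 4619.41 km.

4619 km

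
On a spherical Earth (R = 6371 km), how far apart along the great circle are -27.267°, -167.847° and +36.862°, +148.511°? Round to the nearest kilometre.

8465 km

Δλ = 148.511 − -167.847 = 316.358°; wrapped into (−180°, 180°]: -43.642°.
Δφ = 36.862 − -27.267 = 64.129°.
a = sin²(Δφ/2) + cos φ₁ · cos φ₂ · sin²(Δλ/2) = 0.380088.
c = 2·atan2(√a, √(1−a)) = 1.32861 rad → d = 6371·c ≈ 8464.59 km.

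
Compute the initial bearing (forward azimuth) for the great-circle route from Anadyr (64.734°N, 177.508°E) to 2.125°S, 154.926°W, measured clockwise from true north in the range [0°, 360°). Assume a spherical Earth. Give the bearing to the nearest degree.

Δλ = -154.926 − 177.508 = -332.434°; wrapped into (−180°, 180°]: 27.566°.
θ = atan2( sin Δλ · cos φ₂ , cos φ₁ · sin φ₂ − sin φ₁ · cos φ₂ · cos Δλ )
  = atan2(0.46245, -0.81695) = 150.487° → normalised to [0°, 360°): 150.487°.

150°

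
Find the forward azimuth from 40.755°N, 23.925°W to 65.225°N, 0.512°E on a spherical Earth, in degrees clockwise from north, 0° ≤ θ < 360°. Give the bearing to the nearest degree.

Δλ = 0.512 − -23.925 = 24.437°.
θ = atan2( sin Δλ · cos φ₂ , cos φ₁ · sin φ₂ − sin φ₁ · cos φ₂ · cos Δλ )
  = atan2(0.17336, 0.43872) = 21.561° → normalised to [0°, 360°): 21.561°.

22°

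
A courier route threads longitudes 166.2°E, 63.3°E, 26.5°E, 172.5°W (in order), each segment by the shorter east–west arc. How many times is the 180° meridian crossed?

Leg 1: +166.2° → +63.3°, shortest Δλ = -102.9° (west) — does not cross 180°.
Leg 2: +63.3° → +26.5°, shortest Δλ = -36.8° (west) — does not cross 180°.
Leg 3: +26.5° → -172.5°, shortest Δλ = 161.0° (east) — crosses 180°.
Total crossings: 1.

1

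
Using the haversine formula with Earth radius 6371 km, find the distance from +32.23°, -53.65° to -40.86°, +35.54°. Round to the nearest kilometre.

Δλ = 35.54 − -53.65 = 89.19°.
Δφ = -40.86 − 32.23 = -73.09°.
a = sin²(Δφ/2) + cos φ₁ · cos φ₂ · sin²(Δλ/2) = 0.669930.
c = 2·atan2(√a, √(1−a)) = 1.91756 rad → d = 6371·c ≈ 12216.80 km.

12217 km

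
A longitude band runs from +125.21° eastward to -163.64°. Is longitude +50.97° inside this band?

No

Band width going east from +125.21° to -163.64°: ((-163.64 − 125.21) mod 360) = 71.15°.
Offset of +50.97° east of the west edge: ((50.97 − 125.21) mod 360) = 285.76°.
285.76° > 71.15° ⇒ outside.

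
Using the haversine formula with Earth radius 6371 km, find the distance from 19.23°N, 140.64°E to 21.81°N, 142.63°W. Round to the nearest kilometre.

Δλ = -142.63 − 140.64 = -283.27°; wrapped into (−180°, 180°]: 76.73°.
Δφ = 21.81 − 19.23 = 2.58°.
a = sin²(Δφ/2) + cos φ₁ · cos φ₂ · sin²(Δλ/2) = 0.338207.
c = 2·atan2(√a, √(1−a)) = 1.24128 rad → d = 6371·c ≈ 7908.19 km.

7908 km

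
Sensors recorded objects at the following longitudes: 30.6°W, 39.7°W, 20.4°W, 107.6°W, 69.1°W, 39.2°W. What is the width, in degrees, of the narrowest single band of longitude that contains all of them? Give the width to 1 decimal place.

Sort the longitudes: -107.6°, -69.1°, -39.7°, -39.2°, -30.6°, -20.4°.
Eastward gaps between consecutive values (wrapping around): 38.5°, 29.4°, 0.5°, 8.6°, 10.2°, 272.8°.
Largest gap = 272.8° ⇒ minimal covering band is its complement: 360° − 272.8° = 87.2°.
Band runs from -107.6° eastward to -20.4°.

87.2°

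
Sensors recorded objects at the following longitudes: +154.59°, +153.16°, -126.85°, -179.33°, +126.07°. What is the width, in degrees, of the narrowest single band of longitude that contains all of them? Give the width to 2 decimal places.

Sort the longitudes: -179.33°, -126.85°, +126.07°, +153.16°, +154.59°.
Eastward gaps between consecutive values (wrapping around): 52.48°, 252.92°, 27.09°, 1.43°, 26.08°.
Largest gap = 252.92° ⇒ minimal covering band is its complement: 360° − 252.92° = 107.08°.
Band runs from +126.07° eastward to -126.85°, crossing the antimeridian.

107.08°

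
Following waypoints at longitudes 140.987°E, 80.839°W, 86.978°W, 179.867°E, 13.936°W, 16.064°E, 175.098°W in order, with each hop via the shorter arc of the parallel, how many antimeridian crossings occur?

Leg 1: +140.987° → -80.839°, shortest Δλ = 138.174° (east) — crosses 180°.
Leg 2: -80.839° → -86.978°, shortest Δλ = -6.139° (west) — does not cross 180°.
Leg 3: -86.978° → +179.867°, shortest Δλ = -93.155° (west) — crosses 180°.
Leg 4: +179.867° → -13.936°, shortest Δλ = 166.197° (east) — crosses 180°.
Leg 5: -13.936° → +16.064°, shortest Δλ = 30.0° (east) — does not cross 180°.
Leg 6: +16.064° → -175.098°, shortest Δλ = 168.838° (east) — crosses 180°.
Total crossings: 4.

4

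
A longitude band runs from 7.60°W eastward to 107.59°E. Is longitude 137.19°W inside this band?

No

Band width going east from -7.60° to +107.59°: ((107.59 − -7.60) mod 360) = 115.19°.
Offset of -137.19° east of the west edge: ((-137.19 − -7.60) mod 360) = 230.41°.
230.41° > 115.19° ⇒ outside.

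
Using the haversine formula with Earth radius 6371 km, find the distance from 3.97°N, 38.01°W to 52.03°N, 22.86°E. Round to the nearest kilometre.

7707 km

Δλ = 22.86 − -38.01 = 60.87°.
Δφ = 52.03 − 3.97 = 48.06°.
a = sin²(Δφ/2) + cos φ₁ · cos φ₂ · sin²(Δλ/2) = 0.323320.
c = 2·atan2(√a, √(1−a)) = 1.20964 rad → d = 6371·c ≈ 7706.59 km.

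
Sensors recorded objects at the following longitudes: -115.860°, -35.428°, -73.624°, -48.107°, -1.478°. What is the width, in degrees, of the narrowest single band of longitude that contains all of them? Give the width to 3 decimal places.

Sort the longitudes: -115.860°, -73.624°, -48.107°, -35.428°, -1.478°.
Eastward gaps between consecutive values (wrapping around): 42.236°, 25.517°, 12.679°, 33.950°, 245.618°.
Largest gap = 245.618° ⇒ minimal covering band is its complement: 360° − 245.618° = 114.382°.
Band runs from -115.860° eastward to -1.478°.

114.382°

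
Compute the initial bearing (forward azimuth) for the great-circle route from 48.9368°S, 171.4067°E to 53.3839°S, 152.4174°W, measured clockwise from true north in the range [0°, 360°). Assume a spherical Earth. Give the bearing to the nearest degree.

Δλ = -152.4174 − 171.4067 = -323.8241°; wrapped into (−180°, 180°]: 36.1759°.
θ = atan2( sin Δλ · cos φ₂ , cos φ₁ · sin φ₂ − sin φ₁ · cos φ₂ · cos Δλ )
  = atan2(0.35206, -0.16424) = 115.009° → normalised to [0°, 360°): 115.009°.

115°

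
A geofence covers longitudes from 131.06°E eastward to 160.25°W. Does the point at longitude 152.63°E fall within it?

Yes

Band width going east from +131.06° to -160.25°: ((-160.25 − 131.06) mod 360) = 68.69°.
Offset of +152.63° east of the west edge: ((152.63 − 131.06) mod 360) = 21.57°.
21.57° ≤ 68.69° ⇒ inside.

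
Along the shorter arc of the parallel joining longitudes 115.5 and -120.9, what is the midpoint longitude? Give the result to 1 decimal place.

+177.3°

Signed shortest Δλ from +115.5° to -120.9° is +123.6°.
Midpoint longitude = +115.5° + (+123.6°)/2 = +115.5° + 61.8° = +177.3°.
(The naïve average (+115.5 + -120.9)/2 = -2.7° is on the wrong side of the globe.)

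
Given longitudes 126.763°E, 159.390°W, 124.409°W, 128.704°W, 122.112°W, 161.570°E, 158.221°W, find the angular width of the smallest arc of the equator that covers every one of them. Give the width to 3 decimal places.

Sort the longitudes: -159.390°, -158.221°, -128.704°, -124.409°, -122.112°, +126.763°, +161.570°.
Eastward gaps between consecutive values (wrapping around): 1.169°, 29.517°, 4.295°, 2.297°, 248.875°, 34.807°, 39.040°.
Largest gap = 248.875° ⇒ minimal covering band is its complement: 360° − 248.875° = 111.125°.
Band runs from +126.763° eastward to -122.112°, crossing the antimeridian.

111.125°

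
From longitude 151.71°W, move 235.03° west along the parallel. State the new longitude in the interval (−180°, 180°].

Start at -151.71°; shift −235.03° → -386.74°.
-386.74° lies outside (−180°, 180°]; add 360° → -26.74°.

26.74°W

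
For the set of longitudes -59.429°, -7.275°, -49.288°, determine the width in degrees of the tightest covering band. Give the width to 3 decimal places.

Sort the longitudes: -59.429°, -49.288°, -7.275°.
Eastward gaps between consecutive values (wrapping around): 10.141°, 42.013°, 307.846°.
Largest gap = 307.846° ⇒ minimal covering band is its complement: 360° − 307.846° = 52.154°.
Band runs from -59.429° eastward to -7.275°.

52.154°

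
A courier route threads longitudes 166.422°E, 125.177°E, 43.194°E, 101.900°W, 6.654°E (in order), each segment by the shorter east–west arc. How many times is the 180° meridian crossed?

Leg 1: +166.422° → +125.177°, shortest Δλ = -41.245° (west) — does not cross 180°.
Leg 2: +125.177° → +43.194°, shortest Δλ = -81.983° (west) — does not cross 180°.
Leg 3: +43.194° → -101.900°, shortest Δλ = -145.094° (west) — does not cross 180°.
Leg 4: -101.900° → +6.654°, shortest Δλ = 108.554° (east) — does not cross 180°.
Total crossings: 0.

0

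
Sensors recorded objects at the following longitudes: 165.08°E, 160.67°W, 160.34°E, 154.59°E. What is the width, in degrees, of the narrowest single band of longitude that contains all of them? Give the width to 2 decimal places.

Sort the longitudes: -160.67°, +154.59°, +160.34°, +165.08°.
Eastward gaps between consecutive values (wrapping around): 315.26°, 5.75°, 4.74°, 34.25°.
Largest gap = 315.26° ⇒ minimal covering band is its complement: 360° − 315.26° = 44.74°.
Band runs from +154.59° eastward to -160.67°, crossing the antimeridian.

44.74°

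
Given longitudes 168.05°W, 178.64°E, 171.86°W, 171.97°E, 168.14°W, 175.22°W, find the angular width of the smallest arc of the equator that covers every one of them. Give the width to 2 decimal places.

Sort the longitudes: -175.22°, -171.86°, -168.14°, -168.05°, +171.97°, +178.64°.
Eastward gaps between consecutive values (wrapping around): 3.36°, 3.72°, 0.09°, 340.02°, 6.67°, 6.14°.
Largest gap = 340.02° ⇒ minimal covering band is its complement: 360° − 340.02° = 19.98°.
Band runs from +171.97° eastward to -168.05°, crossing the antimeridian.

19.98°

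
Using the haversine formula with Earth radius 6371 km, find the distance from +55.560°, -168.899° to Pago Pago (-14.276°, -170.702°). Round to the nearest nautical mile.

4194 nmi

Δλ = -170.702 − -168.899 = -1.803°.
Δφ = -14.276 − 55.560 = -69.836°.
a = sin²(Δφ/2) + cos φ₁ · cos φ₂ · sin²(Δλ/2) = 0.327781.
c = 2·atan2(√a, √(1−a)) = 1.21916 rad → d = 6371·c ≈ 7767.25 km ≈ 4193.98 nmi.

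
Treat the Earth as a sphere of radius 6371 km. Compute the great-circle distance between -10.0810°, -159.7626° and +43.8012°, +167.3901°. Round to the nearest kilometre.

Δλ = 167.3901 − -159.7626 = 327.1527°; wrapped into (−180°, 180°]: -32.8473°.
Δφ = 43.8012 − -10.0810 = 53.8822°.
a = sin²(Δφ/2) + cos φ₁ · cos φ₂ · sin²(Δλ/2) = 0.262082.
c = 2·atan2(√a, √(1−a)) = 1.07488 rad → d = 6371·c ≈ 6848.08 km.

6848 km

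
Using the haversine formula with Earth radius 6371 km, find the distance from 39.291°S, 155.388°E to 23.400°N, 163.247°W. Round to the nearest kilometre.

8189 km

Δλ = -163.247 − 155.388 = -318.635°; wrapped into (−180°, 180°]: 41.365°.
Δφ = 23.400 − -39.291 = 62.691°.
a = sin²(Δφ/2) + cos φ₁ · cos φ₂ · sin²(Δλ/2) = 0.359208.
c = 2·atan2(√a, √(1−a)) = 1.28535 rad → d = 6371·c ≈ 8188.98 km.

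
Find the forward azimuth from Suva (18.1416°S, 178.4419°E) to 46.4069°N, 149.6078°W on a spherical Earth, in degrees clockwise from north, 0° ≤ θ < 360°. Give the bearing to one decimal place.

Δλ = -149.6078 − 178.4419 = -328.0497°; wrapped into (−180°, 180°]: 31.9503°.
θ = atan2( sin Δλ · cos φ₂ , cos φ₁ · sin φ₂ − sin φ₁ · cos φ₂ · cos Δλ )
  = atan2(0.36489, 0.87042) = 22.744° → normalised to [0°, 360°): 22.744°.

22.7°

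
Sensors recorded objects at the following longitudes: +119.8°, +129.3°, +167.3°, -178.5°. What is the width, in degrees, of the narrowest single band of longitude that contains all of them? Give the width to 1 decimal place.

61.7°

Sort the longitudes: -178.5°, +119.8°, +129.3°, +167.3°.
Eastward gaps between consecutive values (wrapping around): 298.3°, 9.5°, 38.0°, 14.2°.
Largest gap = 298.3° ⇒ minimal covering band is its complement: 360° − 298.3° = 61.7°.
Band runs from +119.8° eastward to -178.5°, crossing the antimeridian.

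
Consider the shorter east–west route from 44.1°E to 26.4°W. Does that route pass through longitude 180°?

No

Signed shortest Δλ = ((-26.4 − 44.1 + 180) mod 360) − 180 = -70.5°.
Going west by 70.5° from +44.1° reaches -26.4° without touching 180°.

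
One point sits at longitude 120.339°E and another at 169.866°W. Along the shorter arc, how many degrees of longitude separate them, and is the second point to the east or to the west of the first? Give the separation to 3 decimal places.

69.795° east

Raw difference: -169.866 − 120.339 = -290.205°.
Normalise into (−180°, 180°]: -290.205° + 360° = 69.795°.
Positive ⇒ the second point lies to the east; separation 69.795°.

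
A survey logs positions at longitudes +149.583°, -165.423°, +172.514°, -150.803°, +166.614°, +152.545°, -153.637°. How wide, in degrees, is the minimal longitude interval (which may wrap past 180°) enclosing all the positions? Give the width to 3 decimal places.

59.614°

Sort the longitudes: -165.423°, -153.637°, -150.803°, +149.583°, +152.545°, +166.614°, +172.514°.
Eastward gaps between consecutive values (wrapping around): 11.786°, 2.834°, 300.386°, 2.962°, 14.069°, 5.900°, 22.063°.
Largest gap = 300.386° ⇒ minimal covering band is its complement: 360° − 300.386° = 59.614°.
Band runs from +149.583° eastward to -150.803°, crossing the antimeridian.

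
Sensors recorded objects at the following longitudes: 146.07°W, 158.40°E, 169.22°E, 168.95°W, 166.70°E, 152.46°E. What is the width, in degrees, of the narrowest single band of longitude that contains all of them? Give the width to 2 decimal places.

Sort the longitudes: -168.95°, -146.07°, +152.46°, +158.40°, +166.70°, +169.22°.
Eastward gaps between consecutive values (wrapping around): 22.88°, 298.53°, 5.94°, 8.30°, 2.52°, 21.83°.
Largest gap = 298.53° ⇒ minimal covering band is its complement: 360° − 298.53° = 61.47°.
Band runs from +152.46° eastward to -146.07°, crossing the antimeridian.

61.47°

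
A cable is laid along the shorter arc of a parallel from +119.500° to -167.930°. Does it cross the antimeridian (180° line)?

Naïve |-167.930 − 119.500| = 287.43° > 180°, so the shorter arc goes the other way round — across 180°.
Signed shortest Δλ = ((-167.930 − 119.500 + 180) mod 360) − 180 = 72.57°.
Going east by 72.57° from +119.500° passes through 180° before reaching -167.930°.

Yes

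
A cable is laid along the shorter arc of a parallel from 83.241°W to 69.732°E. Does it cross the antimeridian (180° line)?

No

Signed shortest Δλ = ((69.732 − -83.241 + 180) mod 360) − 180 = 152.973°.
Going east by 152.973° from -83.241° reaches +69.732° without touching 180°.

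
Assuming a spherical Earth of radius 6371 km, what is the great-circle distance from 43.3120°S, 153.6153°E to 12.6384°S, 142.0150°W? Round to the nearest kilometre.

6982 km

Δλ = -142.0150 − 153.6153 = -295.6303°; wrapped into (−180°, 180°]: 64.3697°.
Δφ = -12.6384 − -43.3120 = 30.6736°.
a = sin²(Δφ/2) + cos φ₁ · cos φ₂ · sin²(Δλ/2) = 0.271396.
c = 2·atan2(√a, √(1−a)) = 1.09594 rad → d = 6371·c ≈ 6982.26 km.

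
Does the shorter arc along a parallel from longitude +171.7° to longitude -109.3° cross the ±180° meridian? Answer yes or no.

Yes

Naïve |-109.3 − 171.7| = 281.0° > 180°, so the shorter arc goes the other way round — across 180°.
Signed shortest Δλ = ((-109.3 − 171.7 + 180) mod 360) − 180 = 79.0°.
Going east by 79.0° from +171.7° passes through 180° before reaching -109.3°.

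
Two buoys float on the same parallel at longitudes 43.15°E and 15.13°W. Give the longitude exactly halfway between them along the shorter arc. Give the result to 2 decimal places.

Signed shortest Δλ from +43.15° to -15.13° is -58.28°.
Midpoint longitude = +43.15° + (-58.28°)/2 = +43.15° − 29.14° = +14.01°.

14.01°E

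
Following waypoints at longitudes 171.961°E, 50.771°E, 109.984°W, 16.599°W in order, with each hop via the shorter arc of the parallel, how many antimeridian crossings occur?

Leg 1: +171.961° → +50.771°, shortest Δλ = -121.19° (west) — does not cross 180°.
Leg 2: +50.771° → -109.984°, shortest Δλ = -160.755° (west) — does not cross 180°.
Leg 3: -109.984° → -16.599°, shortest Δλ = 93.385° (east) — does not cross 180°.
Total crossings: 0.

0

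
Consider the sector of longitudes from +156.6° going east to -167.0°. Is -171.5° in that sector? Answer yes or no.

Band width going east from +156.6° to -167.0°: ((-167.0 − 156.6) mod 360) = 36.4°.
Offset of -171.5° east of the west edge: ((-171.5 − 156.6) mod 360) = 31.9°.
31.9° ≤ 36.4° ⇒ inside.

Yes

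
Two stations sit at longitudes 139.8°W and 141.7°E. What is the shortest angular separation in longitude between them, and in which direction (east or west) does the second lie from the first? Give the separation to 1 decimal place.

78.5° west

Raw difference: 141.7 − -139.8 = 281.5°.
Normalise into (−180°, 180°]: 281.5° − 360° = -78.5°.
Negative ⇒ the second point lies to the west; separation 78.5°.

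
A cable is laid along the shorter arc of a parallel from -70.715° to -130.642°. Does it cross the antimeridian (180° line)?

No

Signed shortest Δλ = ((-130.642 − -70.715 + 180) mod 360) − 180 = -59.927°.
Going west by 59.927° from -70.715° reaches -130.642° without touching 180°.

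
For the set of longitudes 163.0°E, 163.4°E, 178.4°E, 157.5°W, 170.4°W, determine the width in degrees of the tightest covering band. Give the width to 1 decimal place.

39.5°

Sort the longitudes: -170.4°, -157.5°, +163.0°, +163.4°, +178.4°.
Eastward gaps between consecutive values (wrapping around): 12.9°, 320.5°, 0.4°, 15.0°, 11.2°.
Largest gap = 320.5° ⇒ minimal covering band is its complement: 360° − 320.5° = 39.5°.
Band runs from +163.0° eastward to -157.5°, crossing the antimeridian.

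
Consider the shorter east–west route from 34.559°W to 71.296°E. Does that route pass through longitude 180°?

No

Signed shortest Δλ = ((71.296 − -34.559 + 180) mod 360) − 180 = 105.855°.
Going east by 105.855° from -34.559° reaches +71.296° without touching 180°.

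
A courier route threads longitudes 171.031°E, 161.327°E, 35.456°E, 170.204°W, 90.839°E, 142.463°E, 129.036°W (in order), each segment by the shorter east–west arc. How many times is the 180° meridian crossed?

Leg 1: +171.031° → +161.327°, shortest Δλ = -9.704° (west) — does not cross 180°.
Leg 2: +161.327° → +35.456°, shortest Δλ = -125.871° (west) — does not cross 180°.
Leg 3: +35.456° → -170.204°, shortest Δλ = 154.34° (east) — crosses 180°.
Leg 4: -170.204° → +90.839°, shortest Δλ = -98.957° (west) — crosses 180°.
Leg 5: +90.839° → +142.463°, shortest Δλ = 51.624° (east) — does not cross 180°.
Leg 6: +142.463° → -129.036°, shortest Δλ = 88.501° (east) — crosses 180°.
Total crossings: 3.

3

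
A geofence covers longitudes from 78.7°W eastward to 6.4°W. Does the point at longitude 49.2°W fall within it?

Band width going east from -78.7° to -6.4°: ((-6.4 − -78.7) mod 360) = 72.3°.
Offset of -49.2° east of the west edge: ((-49.2 − -78.7) mod 360) = 29.5°.
29.5° ≤ 72.3° ⇒ inside.

Yes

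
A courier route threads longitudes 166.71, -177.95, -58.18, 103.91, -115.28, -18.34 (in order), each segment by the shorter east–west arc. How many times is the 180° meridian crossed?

Leg 1: +166.71° → -177.95°, shortest Δλ = 15.34° (east) — crosses 180°.
Leg 2: -177.95° → -58.18°, shortest Δλ = 119.77° (east) — does not cross 180°.
Leg 3: -58.18° → +103.91°, shortest Δλ = 162.09° (east) — does not cross 180°.
Leg 4: +103.91° → -115.28°, shortest Δλ = 140.81° (east) — crosses 180°.
Leg 5: -115.28° → -18.34°, shortest Δλ = 96.94° (east) — does not cross 180°.
Total crossings: 2.

2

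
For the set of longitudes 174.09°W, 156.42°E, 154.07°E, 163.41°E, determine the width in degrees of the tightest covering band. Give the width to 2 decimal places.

Sort the longitudes: -174.09°, +154.07°, +156.42°, +163.41°.
Eastward gaps between consecutive values (wrapping around): 328.16°, 2.35°, 6.99°, 22.50°.
Largest gap = 328.16° ⇒ minimal covering band is its complement: 360° − 328.16° = 31.84°.
Band runs from +154.07° eastward to -174.09°, crossing the antimeridian.

31.84°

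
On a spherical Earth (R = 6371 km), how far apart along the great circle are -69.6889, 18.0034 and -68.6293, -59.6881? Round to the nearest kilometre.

Δλ = -59.6881 − 18.0034 = -77.6915°.
Δφ = -68.6293 − -69.6889 = 1.0596°.
a = sin²(Δφ/2) + cos φ₁ · cos φ₂ · sin²(Δλ/2) = 0.049848.
c = 2·atan2(√a, √(1−a)) = 0.45033 rad → d = 6371·c ≈ 2869.05 km.

2869 km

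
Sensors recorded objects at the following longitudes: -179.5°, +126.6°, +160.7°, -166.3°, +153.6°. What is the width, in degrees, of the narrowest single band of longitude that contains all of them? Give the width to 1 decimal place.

Sort the longitudes: -179.5°, -166.3°, +126.6°, +153.6°, +160.7°.
Eastward gaps between consecutive values (wrapping around): 13.2°, 292.9°, 27.0°, 7.1°, 19.8°.
Largest gap = 292.9° ⇒ minimal covering band is its complement: 360° − 292.9° = 67.1°.
Band runs from +126.6° eastward to -166.3°, crossing the antimeridian.

67.1°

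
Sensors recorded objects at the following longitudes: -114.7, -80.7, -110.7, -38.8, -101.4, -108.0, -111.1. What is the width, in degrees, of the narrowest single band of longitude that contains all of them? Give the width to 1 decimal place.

Sort the longitudes: -114.7°, -111.1°, -110.7°, -108.0°, -101.4°, -80.7°, -38.8°.
Eastward gaps between consecutive values (wrapping around): 3.6°, 0.4°, 2.7°, 6.6°, 20.7°, 41.9°, 284.1°.
Largest gap = 284.1° ⇒ minimal covering band is its complement: 360° − 284.1° = 75.9°.
Band runs from -114.7° eastward to -38.8°.

75.9°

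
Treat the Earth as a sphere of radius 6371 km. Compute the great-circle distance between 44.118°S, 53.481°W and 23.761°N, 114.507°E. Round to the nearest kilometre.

Δλ = 114.507 − -53.481 = 167.988°.
Δφ = 23.761 − -44.118 = 67.879°.
a = sin²(Δφ/2) + cos φ₁ · cos φ₂ · sin²(Δλ/2) = 0.961578.
c = 2·atan2(√a, √(1−a)) = 2.74701 rad → d = 6371·c ≈ 17501.19 km.

17501 km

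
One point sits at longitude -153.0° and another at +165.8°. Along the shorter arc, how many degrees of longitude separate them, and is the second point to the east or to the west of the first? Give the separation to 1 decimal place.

41.2° west

Raw difference: 165.8 − -153.0 = 318.8°.
Normalise into (−180°, 180°]: 318.8° − 360° = -41.2°.
Negative ⇒ the second point lies to the west; separation 41.2°.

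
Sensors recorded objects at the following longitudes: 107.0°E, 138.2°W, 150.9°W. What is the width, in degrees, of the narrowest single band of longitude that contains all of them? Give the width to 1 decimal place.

Sort the longitudes: -150.9°, -138.2°, +107.0°.
Eastward gaps between consecutive values (wrapping around): 12.7°, 245.2°, 102.1°.
Largest gap = 245.2° ⇒ minimal covering band is its complement: 360° − 245.2° = 114.8°.
Band runs from +107.0° eastward to -138.2°, crossing the antimeridian.

114.8°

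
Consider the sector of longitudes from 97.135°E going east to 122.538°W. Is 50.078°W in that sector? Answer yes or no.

No

Band width going east from +97.135° to -122.538°: ((-122.538 − 97.135) mod 360) = 140.327°.
Offset of -50.078° east of the west edge: ((-50.078 − 97.135) mod 360) = 212.787°.
212.787° > 140.327° ⇒ outside.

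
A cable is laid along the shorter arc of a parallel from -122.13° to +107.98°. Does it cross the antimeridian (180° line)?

Yes

Naïve |107.98 − -122.13| = 230.11° > 180°, so the shorter arc goes the other way round — across 180°.
Signed shortest Δλ = ((107.98 − -122.13 + 180) mod 360) − 180 = -129.89°.
Going west by 129.89° from -122.13° passes through 180° before reaching +107.98°.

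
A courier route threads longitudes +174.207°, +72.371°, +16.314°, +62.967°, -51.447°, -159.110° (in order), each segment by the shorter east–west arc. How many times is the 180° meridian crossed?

0

Leg 1: +174.207° → +72.371°, shortest Δλ = -101.836° (west) — does not cross 180°.
Leg 2: +72.371° → +16.314°, shortest Δλ = -56.057° (west) — does not cross 180°.
Leg 3: +16.314° → +62.967°, shortest Δλ = 46.653° (east) — does not cross 180°.
Leg 4: +62.967° → -51.447°, shortest Δλ = -114.414° (west) — does not cross 180°.
Leg 5: -51.447° → -159.110°, shortest Δλ = -107.663° (west) — does not cross 180°.
Total crossings: 0.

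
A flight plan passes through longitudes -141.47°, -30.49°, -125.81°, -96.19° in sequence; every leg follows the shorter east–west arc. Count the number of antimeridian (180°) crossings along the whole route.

0

Leg 1: -141.47° → -30.49°, shortest Δλ = 110.98° (east) — does not cross 180°.
Leg 2: -30.49° → -125.81°, shortest Δλ = -95.32° (west) — does not cross 180°.
Leg 3: -125.81° → -96.19°, shortest Δλ = 29.62° (east) — does not cross 180°.
Total crossings: 0.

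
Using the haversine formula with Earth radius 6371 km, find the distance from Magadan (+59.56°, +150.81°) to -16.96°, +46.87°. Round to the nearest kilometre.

12410 km

Δλ = 46.87 − 150.81 = -103.94°.
Δφ = -16.96 − 59.56 = -76.52°.
a = sin²(Δφ/2) + cos φ₁ · cos φ₂ · sin²(Δλ/2) = 0.684119.
c = 2·atan2(√a, √(1−a)) = 1.94791 rad → d = 6371·c ≈ 12410.14 km.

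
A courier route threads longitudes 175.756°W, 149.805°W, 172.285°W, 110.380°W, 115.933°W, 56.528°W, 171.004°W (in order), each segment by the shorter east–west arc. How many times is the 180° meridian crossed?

0

Leg 1: -175.756° → -149.805°, shortest Δλ = 25.951° (east) — does not cross 180°.
Leg 2: -149.805° → -172.285°, shortest Δλ = -22.48° (west) — does not cross 180°.
Leg 3: -172.285° → -110.380°, shortest Δλ = 61.905° (east) — does not cross 180°.
Leg 4: -110.380° → -115.933°, shortest Δλ = -5.553° (west) — does not cross 180°.
Leg 5: -115.933° → -56.528°, shortest Δλ = 59.405° (east) — does not cross 180°.
Leg 6: -56.528° → -171.004°, shortest Δλ = -114.476° (west) — does not cross 180°.
Total crossings: 0.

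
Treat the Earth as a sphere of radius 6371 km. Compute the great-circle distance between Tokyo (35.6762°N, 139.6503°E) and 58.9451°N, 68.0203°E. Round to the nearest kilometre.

5652 km

Δλ = 68.0203 − 139.6503 = -71.6300°.
Δφ = 58.9451 − 35.6762 = 23.2689°.
a = sin²(Δφ/2) + cos φ₁ · cos φ₂ · sin²(Δλ/2) = 0.184161.
c = 2·atan2(√a, √(1−a)) = 0.88708 rad → d = 6371·c ≈ 5651.59 km.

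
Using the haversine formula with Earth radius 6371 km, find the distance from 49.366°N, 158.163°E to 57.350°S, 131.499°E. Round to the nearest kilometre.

Δλ = 131.499 − 158.163 = -26.664°.
Δφ = -57.350 − 49.366 = -106.716°.
a = sin²(Δφ/2) + cos φ₁ · cos φ₂ · sin²(Δλ/2) = 0.662496.
c = 2·atan2(√a, √(1−a)) = 1.90180 rad → d = 6371·c ≈ 12116.36 km.

12116 km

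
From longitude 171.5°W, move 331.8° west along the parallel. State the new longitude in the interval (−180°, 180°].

143.3°W

Start at -171.5°; shift −331.8° → -503.3°.
-503.3° lies outside (−180°, 180°]; add 360° → -143.3°.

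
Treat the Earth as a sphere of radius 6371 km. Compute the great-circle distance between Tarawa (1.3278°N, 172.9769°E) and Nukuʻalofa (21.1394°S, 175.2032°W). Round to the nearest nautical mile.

1517 nmi

Δλ = -175.2032 − 172.9769 = -348.1801°; wrapped into (−180°, 180°]: 11.8199°.
Δφ = -21.1394 − 1.3278 = -22.4672°.
a = sin²(Δφ/2) + cos φ₁ · cos φ₂ · sin²(Δλ/2) = 0.047837.
c = 2·atan2(√a, √(1−a)) = 0.44100 rad → d = 6371·c ≈ 2809.59 km ≈ 1517.05 nmi.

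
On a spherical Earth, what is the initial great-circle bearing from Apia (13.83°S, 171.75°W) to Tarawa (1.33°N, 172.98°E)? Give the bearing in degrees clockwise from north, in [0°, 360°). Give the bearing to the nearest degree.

Δλ = 172.98 − -171.75 = 344.73°; wrapped into (−180°, 180°]: -15.27°.
θ = atan2( sin Δλ · cos φ₂ , cos φ₁ · sin φ₂ − sin φ₁ · cos φ₂ · cos Δλ )
  = atan2(-0.26330, 0.25308) = -46.134° → normalised to [0°, 360°): 313.866°.

314°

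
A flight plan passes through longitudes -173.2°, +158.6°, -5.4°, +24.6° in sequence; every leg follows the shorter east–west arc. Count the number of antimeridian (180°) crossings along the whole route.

Leg 1: -173.2° → +158.6°, shortest Δλ = -28.2° (west) — crosses 180°.
Leg 2: +158.6° → -5.4°, shortest Δλ = -164.0° (west) — does not cross 180°.
Leg 3: -5.4° → +24.6°, shortest Δλ = 30.0° (east) — does not cross 180°.
Total crossings: 1.

1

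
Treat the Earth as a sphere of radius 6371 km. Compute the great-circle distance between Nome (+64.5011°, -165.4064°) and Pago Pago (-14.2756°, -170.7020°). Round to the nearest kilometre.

8771 km

Δλ = -170.7020 − -165.4064 = -5.2956°.
Δφ = -14.2756 − 64.5011 = -78.7767°.
a = sin²(Δφ/2) + cos φ₁ · cos φ₂ · sin²(Δλ/2) = 0.403574.
c = 2·atan2(√a, √(1−a)) = 1.37673 rad → d = 6371·c ≈ 8771.13 km.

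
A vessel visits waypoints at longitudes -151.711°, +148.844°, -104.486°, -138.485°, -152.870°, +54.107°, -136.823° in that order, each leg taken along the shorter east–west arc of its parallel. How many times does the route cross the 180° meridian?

Leg 1: -151.711° → +148.844°, shortest Δλ = -59.445° (west) — crosses 180°.
Leg 2: +148.844° → -104.486°, shortest Δλ = 106.67° (east) — crosses 180°.
Leg 3: -104.486° → -138.485°, shortest Δλ = -33.999° (west) — does not cross 180°.
Leg 4: -138.485° → -152.870°, shortest Δλ = -14.385° (west) — does not cross 180°.
Leg 5: -152.870° → +54.107°, shortest Δλ = -153.023° (west) — crosses 180°.
Leg 6: +54.107° → -136.823°, shortest Δλ = 169.07° (east) — crosses 180°.
Total crossings: 4.

4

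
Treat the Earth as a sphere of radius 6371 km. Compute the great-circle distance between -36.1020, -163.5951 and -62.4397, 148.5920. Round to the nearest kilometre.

Δλ = 148.5920 − -163.5951 = 312.1871°; wrapped into (−180°, 180°]: -47.8129°.
Δφ = -62.4397 − -36.1020 = -26.3377°.
a = sin²(Δφ/2) + cos φ₁ · cos φ₂ · sin²(Δλ/2) = 0.113295.
c = 2·atan2(√a, √(1−a)) = 0.68659 rad → d = 6371·c ≈ 4374.28 km.

4374 km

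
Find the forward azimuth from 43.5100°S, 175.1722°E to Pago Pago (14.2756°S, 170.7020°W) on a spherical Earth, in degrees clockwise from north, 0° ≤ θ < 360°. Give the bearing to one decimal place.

26.8°

Δλ = -170.7020 − 175.1722 = -345.8742°; wrapped into (−180°, 180°]: 14.1258°.
θ = atan2( sin Δλ · cos φ₂ , cos φ₁ · sin φ₂ − sin φ₁ · cos φ₂ · cos Δλ )
  = atan2(0.23652, 0.46821) = 26.801° → normalised to [0°, 360°): 26.801°.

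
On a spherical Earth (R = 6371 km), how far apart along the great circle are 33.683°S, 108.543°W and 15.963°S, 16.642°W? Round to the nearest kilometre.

Δλ = -16.642 − -108.543 = 91.901°.
Δφ = -15.963 − -33.683 = 17.720°.
a = sin²(Δφ/2) + cos φ₁ · cos φ₂ · sin²(Δλ/2) = 0.437008.
c = 2·atan2(√a, √(1−a)) = 1.44448 rad → d = 6371·c ≈ 9202.76 km.

9203 km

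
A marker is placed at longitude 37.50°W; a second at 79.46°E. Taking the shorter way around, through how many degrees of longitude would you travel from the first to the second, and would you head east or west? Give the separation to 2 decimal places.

Raw difference: 79.46 − -37.50 = 116.96°.
Normalise into (−180°, 180°]: 116.96° stays 116.96°.
Positive ⇒ the second point lies to the east; separation 116.96°.

116.96° east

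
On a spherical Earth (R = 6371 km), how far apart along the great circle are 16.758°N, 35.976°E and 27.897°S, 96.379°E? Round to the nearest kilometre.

Δλ = 96.379 − 35.976 = 60.403°.
Δφ = -27.897 − 16.758 = -44.655°.
a = sin²(Δφ/2) + cos φ₁ · cos φ₂ · sin²(Δλ/2) = 0.358471.
c = 2·atan2(√a, √(1−a)) = 1.28382 rad → d = 6371·c ≈ 8179.19 km.

8179 km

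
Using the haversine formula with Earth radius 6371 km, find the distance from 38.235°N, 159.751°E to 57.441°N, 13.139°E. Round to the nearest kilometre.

8928 km

Δλ = 13.139 − 159.751 = -146.612°.
Δφ = 57.441 − 38.235 = 19.206°.
a = sin²(Δφ/2) + cos φ₁ · cos φ₂ · sin²(Δλ/2) = 0.415666.
c = 2·atan2(√a, √(1−a)) = 1.40132 rad → d = 6371·c ≈ 8927.80 km.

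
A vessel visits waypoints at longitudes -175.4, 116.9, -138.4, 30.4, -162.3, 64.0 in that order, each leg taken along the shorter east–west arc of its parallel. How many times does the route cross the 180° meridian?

4

Leg 1: -175.4° → +116.9°, shortest Δλ = -67.7° (west) — crosses 180°.
Leg 2: +116.9° → -138.4°, shortest Δλ = 104.7° (east) — crosses 180°.
Leg 3: -138.4° → +30.4°, shortest Δλ = 168.8° (east) — does not cross 180°.
Leg 4: +30.4° → -162.3°, shortest Δλ = 167.3° (east) — crosses 180°.
Leg 5: -162.3° → +64.0°, shortest Δλ = -133.7° (west) — crosses 180°.
Total crossings: 4.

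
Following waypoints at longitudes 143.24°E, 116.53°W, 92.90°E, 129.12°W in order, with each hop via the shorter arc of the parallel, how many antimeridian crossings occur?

3

Leg 1: +143.24° → -116.53°, shortest Δλ = 100.23° (east) — crosses 180°.
Leg 2: -116.53° → +92.90°, shortest Δλ = -150.57° (west) — crosses 180°.
Leg 3: +92.90° → -129.12°, shortest Δλ = 137.98° (east) — crosses 180°.
Total crossings: 3.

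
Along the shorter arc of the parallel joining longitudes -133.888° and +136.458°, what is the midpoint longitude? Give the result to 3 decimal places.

-178.715°

Signed shortest Δλ from -133.888° to +136.458° is -89.654°.
Midpoint longitude = -133.888° + (-89.654°)/2 = -133.888° − 44.827° = -178.715°.
(The naïve average (-133.888 + +136.458)/2 = 1.285° is on the wrong side of the globe.)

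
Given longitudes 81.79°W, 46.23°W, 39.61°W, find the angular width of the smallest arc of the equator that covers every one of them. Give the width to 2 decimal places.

Sort the longitudes: -81.79°, -46.23°, -39.61°.
Eastward gaps between consecutive values (wrapping around): 35.56°, 6.62°, 317.82°.
Largest gap = 317.82° ⇒ minimal covering band is its complement: 360° − 317.82° = 42.18°.
Band runs from -81.79° eastward to -39.61°.

42.18°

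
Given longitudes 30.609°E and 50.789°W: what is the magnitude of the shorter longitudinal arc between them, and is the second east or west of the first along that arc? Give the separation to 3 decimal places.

Raw difference: -50.789 − 30.609 = -81.398°.
Normalise into (−180°, 180°]: -81.398° stays -81.398°.
Negative ⇒ the second point lies to the west; separation 81.398°.

81.398° west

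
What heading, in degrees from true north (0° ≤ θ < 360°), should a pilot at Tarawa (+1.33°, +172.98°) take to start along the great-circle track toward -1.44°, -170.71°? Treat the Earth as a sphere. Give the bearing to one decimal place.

Δλ = -170.71 − 172.98 = -343.69°; wrapped into (−180°, 180°]: 16.31°.
θ = atan2( sin Δλ · cos φ₂ , cos φ₁ · sin φ₂ − sin φ₁ · cos φ₂ · cos Δλ )
  = atan2(0.28075, -0.04739) = 99.582° → normalised to [0°, 360°): 99.582°.

99.6°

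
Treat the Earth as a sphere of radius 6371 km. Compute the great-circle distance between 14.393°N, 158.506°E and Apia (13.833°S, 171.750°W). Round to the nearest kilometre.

4535 km

Δλ = -171.750 − 158.506 = -330.256°; wrapped into (−180°, 180°]: 29.744°.
Δφ = -13.833 − 14.393 = -28.226°.
a = sin²(Δφ/2) + cos φ₁ · cos φ₂ · sin²(Δλ/2) = 0.121412.
c = 2·atan2(√a, √(1−a)) = 0.71182 rad → d = 6371·c ≈ 4534.99 km.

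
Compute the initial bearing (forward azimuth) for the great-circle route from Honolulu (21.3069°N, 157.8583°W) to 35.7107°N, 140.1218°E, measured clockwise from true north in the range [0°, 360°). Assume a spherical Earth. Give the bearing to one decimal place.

299.5°

Δλ = 140.1218 − -157.8583 = 297.9801°; wrapped into (−180°, 180°]: -62.0199°.
θ = atan2( sin Δλ · cos φ₂ , cos φ₁ · sin φ₂ − sin φ₁ · cos φ₂ · cos Δλ )
  = atan2(-0.71706, 0.40537) = -60.520° → normalised to [0°, 360°): 299.480°.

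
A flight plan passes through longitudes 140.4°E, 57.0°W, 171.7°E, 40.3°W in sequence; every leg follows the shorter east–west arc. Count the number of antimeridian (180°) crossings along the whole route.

Leg 1: +140.4° → -57.0°, shortest Δλ = 162.6° (east) — crosses 180°.
Leg 2: -57.0° → +171.7°, shortest Δλ = -131.3° (west) — crosses 180°.
Leg 3: +171.7° → -40.3°, shortest Δλ = 148.0° (east) — crosses 180°.
Total crossings: 3.

3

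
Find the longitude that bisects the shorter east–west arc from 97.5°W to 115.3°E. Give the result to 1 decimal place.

Signed shortest Δλ from -97.5° to +115.3° is -147.2°.
Midpoint longitude = -97.5° + (-147.2°)/2 = -97.5° − 73.6° = -171.1°.
(The naïve average (-97.5 + +115.3)/2 = 8.9° is on the wrong side of the globe.)

171.1°W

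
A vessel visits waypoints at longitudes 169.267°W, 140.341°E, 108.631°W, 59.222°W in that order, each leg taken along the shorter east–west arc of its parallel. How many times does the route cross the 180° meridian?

Leg 1: -169.267° → +140.341°, shortest Δλ = -50.392° (west) — crosses 180°.
Leg 2: +140.341° → -108.631°, shortest Δλ = 111.028° (east) — crosses 180°.
Leg 3: -108.631° → -59.222°, shortest Δλ = 49.409° (east) — does not cross 180°.
Total crossings: 2.

2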